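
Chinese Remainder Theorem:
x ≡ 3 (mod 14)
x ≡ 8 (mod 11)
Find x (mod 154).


M = 14*11 = 154
M1 = M/14 = 11, M2 = M/11 = 14
M1^(-1) mod 14 = 9, M2^(-1) mod 11 = 4
x = 3*11*9 + 8*14*4 = 745
745 mod 154 = 129
Check: 129 mod 14 = 3 ✓, 129 mod 11 = 8 ✓

x ≡ 129 (mod 154)


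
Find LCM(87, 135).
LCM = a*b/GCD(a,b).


GCD(87, 135) = 3
LCM = 87*135/3 = 11745/3 = 3915

LCM = 3915


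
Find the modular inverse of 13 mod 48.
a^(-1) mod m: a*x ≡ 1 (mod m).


Use the extended Euclidean algorithm on (48, 13); each row r = 48*s + 13*t:
r=48, s=1, t=0
r=13, s=0, t=1
q=3: r=9, s=1, t=-3   [48*(1) + 13*(-3) = 9]
q=1: r=4, s=-1, t=4   [48*(-1) + 13*(4) = 4]
q=2: r=1, s=3, t=-11   [48*(3) + 13*(-11) = 1]
q=4: r=0, s=-13, t=48   [48*(-13) + 13*(48) = 0]
GCD = 1 with t = -11, so 13*(-11) ≡ 1 (mod 48)
Inverse = -11 mod 48 = 37
Check: 13 * 37 = 481 ≡ 1 (mod 48)

13^(-1) ≡ 37 (mod 48)


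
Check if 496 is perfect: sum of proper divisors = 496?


Proper divisors of 496: 1, 2, 4, 8, 16, 31, 62, 124, 248
Sum = 1 + 2 + 4 + 8 + 16 + 31 + 62 + 124 + 248 = 496

Yes, 496 is perfect (496 = 496)


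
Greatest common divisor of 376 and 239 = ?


376 = 1 * 239 + 137
239 = 1 * 137 + 102
137 = 1 * 102 + 35
102 = 2 * 35 + 32
35 = 1 * 32 + 3
32 = 10 * 3 + 2
3 = 1 * 2 + 1
2 = 2 * 1 + 0
GCD = 1


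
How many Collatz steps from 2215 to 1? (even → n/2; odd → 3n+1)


2215 → 6646 → 3323 → 9970 → 4985 → 14956 → 7478 → 3739 → 11218 → 5609 → 16828 → 8414 → 4207 → 12622 → 6311 → 18934 → 9467 → 28402 → 14201 → 42604 → 21302 → 10651 → 31954 → 15977 → 47932 → 23966 → 11983 → 35950 → 17975 → 53926 → 26963 → 80890 → 40445 → 121336 → 60668 → 30334 → 15167 → 45502 → 22751 → 68254 → 34127 → 102382 → 51191 → 153574 → 76787 → 230362 → 115181 → 345544 → 172772 → 86386 → 43193 → 129580 → 64790 → 32395 → 97186 → 48593 → 145780 → 72890 → 36445 → 109336 → 54668 → 27334 → 13667 → 41002 → 20501 → 61504 → 30752 → 15376 → 7688 → 3844 → 1922 → 961 → 2884 → 1442 → 721 → 2164 → 1082 → 541 → 1624 → 812 → 406 → 203 → 610 → 305 → 916 → 458 → 229 → 688 → 344 → 172 → 86 → 43 → 130 → 65 → 196 → 98 → 49 → 148 → 74 → 37 → 112 → 56 → 28 → 14 → 7 → 22 → 11 → 34 → 17 → 52 → 26 → 13 → 40 → 20 → 10 → 5 → 16 → 8 → 4 → 2 → 1
Total steps = 120

120 steps


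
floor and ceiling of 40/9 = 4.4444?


40/9 = 4.4444
floor = 4
ceil = 5

floor = 4, ceil = 5


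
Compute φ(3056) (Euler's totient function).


3056 = 2^4 × 191
Prime factors: 2, 191
φ(3056) = 3056 × (1-1/2) × (1-1/191)
= 3056 × 1/2 × 190/191 = 1520

φ(3056) = 1520


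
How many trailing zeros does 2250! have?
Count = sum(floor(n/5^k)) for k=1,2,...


floor(2250/5) = 450
floor(2250/25) = 90
floor(2250/125) = 18
floor(2250/625) = 3
Total = 561

561 trailing zeros


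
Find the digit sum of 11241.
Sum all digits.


1 + 1 + 2 + 4 + 1 = 9


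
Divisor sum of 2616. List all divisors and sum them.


Divisors of 2616: 1, 2, 3, 4, 6, 8, 12, 24, 109, 218, 327, 436, 654, 872, 1308, 2616
Sum = 1 + 2 + 3 + 4 + 6 + 8 + 12 + 24 + 109 + 218 + 327 + 436 + 654 + 872 + 1308 + 2616 = 6600

σ(2616) = 6600


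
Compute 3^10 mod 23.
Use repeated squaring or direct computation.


3^1 mod 23 = 3
3^2 mod 23 = 9
3^3 mod 23 = 4
3^4 mod 23 = 12
3^5 mod 23 = 13
3^6 mod 23 = 16
3^7 mod 23 = 2
3^8 mod 23 = 6
3^9 mod 23 = 18
3^10 mod 23 = 8


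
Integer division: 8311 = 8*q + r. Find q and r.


8311 = 8 * 1038 + 7
Check: 8304 + 7 = 8311

q = 1038, r = 7


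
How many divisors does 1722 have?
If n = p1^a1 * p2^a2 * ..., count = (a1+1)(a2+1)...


1722 = 2^1 × 3^1 × 7^1 × 41^1
d(1722) = (1+1) × (1+1) × (1+1) × (1+1) = 16

16 divisors


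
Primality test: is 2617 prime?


Check divisors up to sqrt(2617) = 51.1566
No divisors found.
2617 is prime.

Yes, 2617 is prime


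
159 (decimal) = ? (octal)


159 (base 10) = 159 (decimal)
159 (decimal) = 237 (base 8)


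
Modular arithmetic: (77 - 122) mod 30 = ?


77 - 122 = -45
-45 mod 30 = 15


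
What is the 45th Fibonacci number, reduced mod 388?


F(k) mod 388 for k=1..45:
1, 1, 2, 3, 5, 8, 13, 21, 34, 55, 89, 144, 233, 377, 222, 211, 45, 256, 301, 169, 82, 251, 333, 196, 141, 337, 90, 39, 129, 168, 297, 77, 374, 63, 49, 112, 161, 273, 46, 319, 365, 296, 273, 181, 66
F(45) mod 388 = 66


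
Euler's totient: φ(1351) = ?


1351 = 7 × 193
Prime factors: 7, 193
φ(1351) = 1351 × (1-1/7) × (1-1/193)
= 1351 × 6/7 × 192/193 = 1152

φ(1351) = 1152


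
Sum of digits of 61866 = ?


6 + 1 + 8 + 6 + 6 = 27


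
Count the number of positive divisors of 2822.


2822 = 2^1 × 17^1 × 83^1
d(2822) = (1+1) × (1+1) × (1+1) = 8

8 divisors


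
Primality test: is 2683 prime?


Check divisors up to sqrt(2683) = 51.7977
No divisors found.
2683 is prime.

Yes, 2683 is prime


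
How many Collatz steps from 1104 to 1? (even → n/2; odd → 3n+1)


1104 → 552 → 276 → 138 → 69 → 208 → 104 → 52 → 26 → 13 → 40 → 20 → 10 → 5 → 16 → 8 → 4 → 2 → 1
Total steps = 18

18 steps


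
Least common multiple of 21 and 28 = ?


GCD(21, 28) = 7
LCM = 21*28/7 = 588/7 = 84

LCM = 84


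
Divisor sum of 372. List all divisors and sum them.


Divisors of 372: 1, 2, 3, 4, 6, 12, 31, 62, 93, 124, 186, 372
Sum = 1 + 2 + 3 + 4 + 6 + 12 + 31 + 62 + 93 + 124 + 186 + 372 = 896

σ(372) = 896


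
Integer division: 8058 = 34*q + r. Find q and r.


8058 = 34 * 237 + 0
Check: 8058 + 0 = 8058

q = 237, r = 0


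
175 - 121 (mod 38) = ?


175 - 121 = 54
54 mod 38 = 16


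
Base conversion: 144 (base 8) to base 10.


144 (base 8) = 100 (decimal)
100 (decimal) = 100 (base 10)


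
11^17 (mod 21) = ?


11^1 mod 21 = 11
11^2 mod 21 = 16
11^3 mod 21 = 8
11^4 mod 21 = 4
11^5 mod 21 = 2
11^6 mod 21 = 1
11^7 mod 21 = 11
11^8 mod 21 = 16
11^9 mod 21 = 8
11^10 mod 21 = 4
11^11 mod 21 = 2
11^12 mod 21 = 1
11^13 mod 21 = 11
11^14 mod 21 = 16
11^15 mod 21 = 8
11^16 mod 21 = 4
11^17 mod 21 = 2


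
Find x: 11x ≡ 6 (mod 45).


GCD(11, 45) = 1, unique solution
a^(-1) mod 45 = 41
x = 41 * 6 mod 45 = 21

x ≡ 21 (mod 45)


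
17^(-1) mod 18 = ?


Use the extended Euclidean algorithm on (18, 17); each row r = 18*s + 17*t:
r=18, s=1, t=0
r=17, s=0, t=1
q=1: r=1, s=1, t=-1   [18*(1) + 17*(-1) = 1]
q=17: r=0, s=-17, t=18   [18*(-17) + 17*(18) = 0]
GCD = 1 with t = -1, so 17*(-1) ≡ 1 (mod 18)
Inverse = -1 mod 18 = 17
Check: 17 * 17 = 289 ≡ 1 (mod 18)

17^(-1) ≡ 17 (mod 18)


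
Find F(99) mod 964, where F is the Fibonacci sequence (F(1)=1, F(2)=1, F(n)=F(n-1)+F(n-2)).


F(k) mod 964 for k=1..99:
1, 1, 2, 3, 5, 8, 13, 21, 34, 55, 89, 144, 233, 377, 610, 23, 633, 656, 325, 17, 342, 359, 701, 96, 797, 893, 726, 655, 417, 108, 525, 633, 194, 827, 57, 884, 941, 861, 838, 735, 609, 380, 25, 405, 430, 835, 301, 172, 473, 645, 154, 799, 953, 788, 777, 601, 414, 51, 465, 516, 17, 533, 550, 119, 669, 788, 493, 317, 810, 163, 9, 172, 181, 353, 534, 887, 457, 380, 837, 253, 126, 379, 505, 884, 425, 345, 770, 151, 921, 108, 65, 173, 238, 411, 649, 96, 745, 841, 622
F(99) mod 964 = 622


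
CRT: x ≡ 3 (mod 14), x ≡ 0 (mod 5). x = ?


M = 14*5 = 70
M1 = M/14 = 5, M2 = M/5 = 14
M1^(-1) mod 14 = 3, M2^(-1) mod 5 = 4
x = 3*5*3 + 0*14*4 = 45
45 mod 70 = 45
Check: 45 mod 14 = 3 ✓, 45 mod 5 = 0 ✓

x ≡ 45 (mod 70)


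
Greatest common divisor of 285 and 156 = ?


285 = 1 * 156 + 129
156 = 1 * 129 + 27
129 = 4 * 27 + 21
27 = 1 * 21 + 6
21 = 3 * 6 + 3
6 = 2 * 3 + 0
GCD = 3


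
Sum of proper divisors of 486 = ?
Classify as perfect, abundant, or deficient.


Proper divisors: 1, 2, 3, 6, 9, 18, 27, 54, 81, 162, 243
Sum = 1 + 2 + 3 + 6 + 9 + 18 + 27 + 54 + 81 + 162 + 243 = 606
606 > 486 → abundant

s(486) = 606 (abundant)


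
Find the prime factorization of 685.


685 / 5 = 137
137 / 137 = 1
685 = 5 × 137


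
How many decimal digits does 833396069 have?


833396069 has 9 digits in base 10
floor(log10(833396069)) + 1 = floor(8.9209) + 1 = 9

9 digits (base 10)


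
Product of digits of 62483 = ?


6 × 2 × 4 × 8 × 3 = 1152


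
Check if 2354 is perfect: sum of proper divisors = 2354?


Proper divisors of 2354: 1, 2, 11, 22, 107, 214, 1177
Sum = 1 + 2 + 11 + 22 + 107 + 214 + 1177 = 1534

No, 2354 is not perfect (1534 ≠ 2354)


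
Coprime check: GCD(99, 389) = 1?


Euclidean algorithm:
389 = 3 * 99 + 92
99 = 1 * 92 + 7
92 = 13 * 7 + 1
7 = 7 * 1 + 0
GCD(99, 389) = 1

Yes, coprime (GCD = 1)


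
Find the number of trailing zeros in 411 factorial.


floor(411/5) = 82
floor(411/25) = 16
floor(411/125) = 3
Total = 101

101 trailing zeros


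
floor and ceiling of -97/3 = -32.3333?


-97/3 = -32.3333
floor = -33
ceil = -32

floor = -33, ceil = -32


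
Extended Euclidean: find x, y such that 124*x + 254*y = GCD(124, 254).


Tabular extended Euclidean (each row: r = 124*s + 254*t):
r=124, s=1, t=0
r=254, s=0, t=1
q=0: r=124, s=1, t=0   [124*(1) + 254*(0) = 124]
q=2: r=6, s=-2, t=1   [124*(-2) + 254*(1) = 6]
q=20: r=4, s=41, t=-20   [124*(41) + 254*(-20) = 4]
q=1: r=2, s=-43, t=21   [124*(-43) + 254*(21) = 2]
q=2: r=0, s=127, t=-62   [124*(127) + 254*(-62) = 0]
GCD = 2; from the row with r=2: x=-43, y=21
Check: 124*(-43) + 254*(21) = -5332 + 5334 = 2

GCD = 2, x = -43, y = 21


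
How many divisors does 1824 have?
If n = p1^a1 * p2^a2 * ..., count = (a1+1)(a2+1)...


1824 = 2^5 × 3^1 × 19^1
d(1824) = (5+1) × (1+1) × (1+1) = 24

24 divisors


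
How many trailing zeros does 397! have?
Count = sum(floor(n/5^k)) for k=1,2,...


floor(397/5) = 79
floor(397/25) = 15
floor(397/125) = 3
Total = 97

97 trailing zeros


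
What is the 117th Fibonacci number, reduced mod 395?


F(k) mod 395 for k=1..117:
1, 1, 2, 3, 5, 8, 13, 21, 34, 55, 89, 144, 233, 377, 215, 197, 17, 214, 231, 50, 281, 331, 217, 153, 370, 128, 103, 231, 334, 170, 109, 279, 388, 272, 265, 142, 12, 154, 166, 320, 91, 16, 107, 123, 230, 353, 188, 146, 334, 85, 24, 109, 133, 242, 375, 222, 202, 29, 231, 260, 96, 356, 57, 18, 75, 93, 168, 261, 34, 295, 329, 229, 163, 392, 160, 157, 317, 79, 1, 80, 81, 161, 242, 8, 250, 258, 113, 371, 89, 65, 154, 219, 373, 197, 175, 372, 152, 129, 281, 15, 296, 311, 212, 128, 340, 73, 18, 91, 109, 200, 309, 114, 28, 142, 170, 312, 87
F(117) mod 395 = 87


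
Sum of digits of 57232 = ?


5 + 7 + 2 + 3 + 2 = 19


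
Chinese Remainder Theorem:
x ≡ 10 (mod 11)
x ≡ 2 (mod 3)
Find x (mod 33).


M = 11*3 = 33
M1 = M/11 = 3, M2 = M/3 = 11
M1^(-1) mod 11 = 4, M2^(-1) mod 3 = 2
x = 10*3*4 + 2*11*2 = 164
164 mod 33 = 32
Check: 32 mod 11 = 10 ✓, 32 mod 3 = 2 ✓

x ≡ 32 (mod 33)


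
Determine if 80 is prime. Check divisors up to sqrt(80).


80 / 2 = 40 (exact division)
80 is NOT prime.

No, 80 is not prime


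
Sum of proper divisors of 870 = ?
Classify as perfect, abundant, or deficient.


Proper divisors: 1, 2, 3, 5, 6, 10, 15, 29, 30, 58, 87, 145, 174, 290, 435
Sum = 1 + 2 + 3 + 5 + 6 + 10 + 15 + 29 + 30 + 58 + 87 + 145 + 174 + 290 + 435 = 1290
1290 > 870 → abundant

s(870) = 1290 (abundant)


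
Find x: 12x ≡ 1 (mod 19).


GCD(12, 19) = 1, unique solution
a^(-1) mod 19 = 8
x = 8 * 1 mod 19 = 8

x ≡ 8 (mod 19)


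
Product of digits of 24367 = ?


2 × 4 × 3 × 6 × 7 = 1008


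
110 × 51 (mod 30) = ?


110 × 51 = 5610
5610 mod 30 = 0


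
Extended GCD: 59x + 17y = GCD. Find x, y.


Tabular extended Euclidean (each row: r = 59*s + 17*t):
r=59, s=1, t=0
r=17, s=0, t=1
q=3: r=8, s=1, t=-3   [59*(1) + 17*(-3) = 8]
q=2: r=1, s=-2, t=7   [59*(-2) + 17*(7) = 1]
q=8: r=0, s=17, t=-59   [59*(17) + 17*(-59) = 0]
GCD = 1; from the row with r=1: x=-2, y=7
Check: 59*(-2) + 17*(7) = -118 + 119 = 1

GCD = 1, x = -2, y = 7


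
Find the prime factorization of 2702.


2702 / 2 = 1351
1351 / 7 = 193
193 / 193 = 1
2702 = 2 × 7 × 193


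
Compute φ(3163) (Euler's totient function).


3163 = 3163
Prime factors: 3163
φ(3163) = 3163 × (1-1/3163)
= 3163 × 3162/3163 = 3162

φ(3163) = 3162


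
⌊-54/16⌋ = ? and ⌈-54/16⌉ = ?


-54/16 = -3.3750
floor = -4
ceil = -3

floor = -4, ceil = -3


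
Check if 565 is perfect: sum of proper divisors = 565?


Proper divisors of 565: 1, 5, 113
Sum = 1 + 5 + 113 = 119

No, 565 is not perfect (119 ≠ 565)


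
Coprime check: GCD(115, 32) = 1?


Euclidean algorithm:
115 = 3 * 32 + 19
32 = 1 * 19 + 13
19 = 1 * 13 + 6
13 = 2 * 6 + 1
6 = 6 * 1 + 0
GCD(115, 32) = 1

Yes, coprime (GCD = 1)


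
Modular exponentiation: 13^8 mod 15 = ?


13^1 mod 15 = 13
13^2 mod 15 = 4
13^3 mod 15 = 7
13^4 mod 15 = 1
13^5 mod 15 = 13
13^6 mod 15 = 4
13^7 mod 15 = 7
13^8 mod 15 = 1


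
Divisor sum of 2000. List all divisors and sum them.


Divisors of 2000: 1, 2, 4, 5, 8, 10, 16, 20, 25, 40, 50, 80, 100, 125, 200, 250, 400, 500, 1000, 2000
Sum = 1 + 2 + 4 + 5 + 8 + 10 + 16 + 20 + 25 + 40 + 50 + 80 + 100 + 125 + 200 + 250 + 400 + 500 + 1000 + 2000 = 4836

σ(2000) = 4836


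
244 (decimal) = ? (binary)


244 (base 10) = 244 (decimal)
244 (decimal) = 11110100 (base 2)


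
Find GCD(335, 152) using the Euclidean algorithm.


335 = 2 * 152 + 31
152 = 4 * 31 + 28
31 = 1 * 28 + 3
28 = 9 * 3 + 1
3 = 3 * 1 + 0
GCD = 1


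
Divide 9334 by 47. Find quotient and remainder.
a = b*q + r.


9334 = 47 * 198 + 28
Check: 9306 + 28 = 9334

q = 198, r = 28


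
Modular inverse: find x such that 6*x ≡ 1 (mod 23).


Use the extended Euclidean algorithm on (23, 6); each row r = 23*s + 6*t:
r=23, s=1, t=0
r=6, s=0, t=1
q=3: r=5, s=1, t=-3   [23*(1) + 6*(-3) = 5]
q=1: r=1, s=-1, t=4   [23*(-1) + 6*(4) = 1]
q=5: r=0, s=6, t=-23   [23*(6) + 6*(-23) = 0]
GCD = 1 with t = 4, so 6*(4) ≡ 1 (mod 23)
Inverse = 4 mod 23 = 4
Check: 6 * 4 = 24 ≡ 1 (mod 23)

6^(-1) ≡ 4 (mod 23)


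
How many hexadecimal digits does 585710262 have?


585710262 in base 16 = 22E93AB6
Number of digits = 8

8 digits (base 16)


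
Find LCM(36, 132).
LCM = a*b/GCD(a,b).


GCD(36, 132) = 12
LCM = 36*132/12 = 4752/12 = 396

LCM = 396


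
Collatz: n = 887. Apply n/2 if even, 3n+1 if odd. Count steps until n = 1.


887 → 2662 → 1331 → 3994 → 1997 → 5992 → 2996 → 1498 → 749 → 2248 → 1124 → 562 → 281 → 844 → 422 → 211 → 634 → 317 → 952 → 476 → 238 → 119 → 358 → 179 → 538 → 269 → 808 → 404 → 202 → 101 → 304 → 152 → 76 → 38 → 19 → 58 → 29 → 88 → 44 → 22 → 11 → 34 → 17 → 52 → 26 → 13 → 40 → 20 → 10 → 5 → 16 → 8 → 4 → 2 → 1
Total steps = 54

54 steps


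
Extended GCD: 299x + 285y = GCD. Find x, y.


Tabular extended Euclidean (each row: r = 299*s + 285*t):
r=299, s=1, t=0
r=285, s=0, t=1
q=1: r=14, s=1, t=-1   [299*(1) + 285*(-1) = 14]
q=20: r=5, s=-20, t=21   [299*(-20) + 285*(21) = 5]
q=2: r=4, s=41, t=-43   [299*(41) + 285*(-43) = 4]
q=1: r=1, s=-61, t=64   [299*(-61) + 285*(64) = 1]
q=4: r=0, s=285, t=-299   [299*(285) + 285*(-299) = 0]
GCD = 1; from the row with r=1: x=-61, y=64
Check: 299*(-61) + 285*(64) = -18239 + 18240 = 1

GCD = 1, x = -61, y = 64


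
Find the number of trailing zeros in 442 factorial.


floor(442/5) = 88
floor(442/25) = 17
floor(442/125) = 3
Total = 108

108 trailing zeros


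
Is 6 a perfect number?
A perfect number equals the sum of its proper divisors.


Proper divisors of 6: 1, 2, 3
Sum = 1 + 2 + 3 = 6

Yes, 6 is perfect (6 = 6)


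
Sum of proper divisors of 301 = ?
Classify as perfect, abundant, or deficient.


Proper divisors: 1, 7, 43
Sum = 1 + 7 + 43 = 51
51 < 301 → deficient

s(301) = 51 (deficient)


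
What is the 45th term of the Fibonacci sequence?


Sequence: 1, 1, 2, 3, 5, 8, 13, 21, 34, 55, 89, 144, 233, 377, 610, 987, 1597, 2584, 4181, 6765, 10946, 17711, 28657, 46368, 75025, 121393, 196418, 317811, 514229, 832040, 1346269, 2178309, 3524578, 5702887, 9227465, 14930352, 24157817, 39088169, 63245986, 102334155, 165580141, 267914296, 433494437, 701408733, 1134903170
F(45) = 1134903170


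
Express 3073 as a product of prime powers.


3073 / 7 = 439
439 / 439 = 1
3073 = 7 × 439


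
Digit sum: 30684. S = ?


3 + 0 + 6 + 8 + 4 = 21


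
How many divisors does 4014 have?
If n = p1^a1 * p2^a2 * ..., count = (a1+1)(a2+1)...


4014 = 2^1 × 3^2 × 223^1
d(4014) = (1+1) × (2+1) × (1+1) = 12

12 divisors


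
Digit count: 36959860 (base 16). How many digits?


36959860 in base 16 = 233F674
Number of digits = 7

7 digits (base 16)


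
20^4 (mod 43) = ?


20^1 mod 43 = 20
20^2 mod 43 = 13
20^3 mod 43 = 2
20^4 mod 43 = 40


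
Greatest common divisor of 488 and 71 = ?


488 = 6 * 71 + 62
71 = 1 * 62 + 9
62 = 6 * 9 + 8
9 = 1 * 8 + 1
8 = 8 * 1 + 0
GCD = 1


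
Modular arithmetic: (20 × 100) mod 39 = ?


20 × 100 = 2000
2000 mod 39 = 11


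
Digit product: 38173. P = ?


3 × 8 × 1 × 7 × 3 = 504


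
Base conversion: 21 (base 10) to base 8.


21 (base 10) = 21 (decimal)
21 (decimal) = 25 (base 8)


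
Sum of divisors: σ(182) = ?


Divisors of 182: 1, 2, 7, 13, 14, 26, 91, 182
Sum = 1 + 2 + 7 + 13 + 14 + 26 + 91 + 182 = 336

σ(182) = 336


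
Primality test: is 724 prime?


724 / 2 = 362 (exact division)
724 is NOT prime.

No, 724 is not prime


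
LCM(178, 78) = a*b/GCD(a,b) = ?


GCD(178, 78) = 2
LCM = 178*78/2 = 13884/2 = 6942

LCM = 6942


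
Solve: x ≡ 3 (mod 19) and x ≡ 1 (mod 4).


M = 19*4 = 76
M1 = M/19 = 4, M2 = M/4 = 19
M1^(-1) mod 19 = 5, M2^(-1) mod 4 = 3
x = 3*4*5 + 1*19*3 = 117
117 mod 76 = 41
Check: 41 mod 19 = 3 ✓, 41 mod 4 = 1 ✓

x ≡ 41 (mod 76)


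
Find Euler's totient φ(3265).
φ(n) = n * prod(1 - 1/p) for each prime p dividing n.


3265 = 5 × 653
Prime factors: 5, 653
φ(3265) = 3265 × (1-1/5) × (1-1/653)
= 3265 × 4/5 × 652/653 = 2608

φ(3265) = 2608


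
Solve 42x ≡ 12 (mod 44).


GCD(42, 44) = 2 divides 12
Divide: 21x ≡ 6 (mod 22)
x ≡ 16 (mod 22)


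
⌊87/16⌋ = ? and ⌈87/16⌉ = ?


87/16 = 5.4375
floor = 5
ceil = 6

floor = 5, ceil = 6


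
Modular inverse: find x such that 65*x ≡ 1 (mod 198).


Use the extended Euclidean algorithm on (198, 65); each row r = 198*s + 65*t:
r=198, s=1, t=0
r=65, s=0, t=1
q=3: r=3, s=1, t=-3   [198*(1) + 65*(-3) = 3]
q=21: r=2, s=-21, t=64   [198*(-21) + 65*(64) = 2]
q=1: r=1, s=22, t=-67   [198*(22) + 65*(-67) = 1]
q=2: r=0, s=-65, t=198   [198*(-65) + 65*(198) = 0]
GCD = 1 with t = -67, so 65*(-67) ≡ 1 (mod 198)
Inverse = -67 mod 198 = 131
Check: 65 * 131 = 8515 ≡ 1 (mod 198)

65^(-1) ≡ 131 (mod 198)


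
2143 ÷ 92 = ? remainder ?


2143 = 92 * 23 + 27
Check: 2116 + 27 = 2143

q = 23, r = 27


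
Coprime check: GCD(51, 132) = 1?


Euclidean algorithm:
132 = 2 * 51 + 30
51 = 1 * 30 + 21
30 = 1 * 21 + 9
21 = 2 * 9 + 3
9 = 3 * 3 + 0
GCD(51, 132) = 3

No, not coprime (GCD = 3)


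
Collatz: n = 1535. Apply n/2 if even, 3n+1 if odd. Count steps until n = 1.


1535 → 4606 → 2303 → 6910 → 3455 → 10366 → 5183 → 15550 → 7775 → 23326 → 11663 → 34990 → 17495 → 52486 → 26243 → 78730 → 39365 → 118096 → 59048 → 29524 → 14762 → 7381 → 22144 → 11072 → 5536 → 2768 → 1384 → 692 → 346 → 173 → 520 → 260 → 130 → 65 → 196 → 98 → 49 → 148 → 74 → 37 → 112 → 56 → 28 → 14 → 7 → 22 → 11 → 34 → 17 → 52 → 26 → 13 → 40 → 20 → 10 → 5 → 16 → 8 → 4 → 2 → 1
Total steps = 60

60 steps


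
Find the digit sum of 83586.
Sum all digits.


8 + 3 + 5 + 8 + 6 = 30


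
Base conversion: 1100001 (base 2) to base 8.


1100001 (base 2) = 97 (decimal)
97 (decimal) = 141 (base 8)


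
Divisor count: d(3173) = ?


3173 = 19^1 × 167^1
d(3173) = (1+1) × (1+1) = 4

4 divisors


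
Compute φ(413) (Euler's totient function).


413 = 7 × 59
Prime factors: 7, 59
φ(413) = 413 × (1-1/7) × (1-1/59)
= 413 × 6/7 × 58/59 = 348

φ(413) = 348


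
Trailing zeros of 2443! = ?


floor(2443/5) = 488
floor(2443/25) = 97
floor(2443/125) = 19
floor(2443/625) = 3
Total = 607

607 trailing zeros


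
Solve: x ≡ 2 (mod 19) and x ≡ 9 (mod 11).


M = 19*11 = 209
M1 = M/19 = 11, M2 = M/11 = 19
M1^(-1) mod 19 = 7, M2^(-1) mod 11 = 7
x = 2*11*7 + 9*19*7 = 1351
1351 mod 209 = 97
Check: 97 mod 19 = 2 ✓, 97 mod 11 = 9 ✓

x ≡ 97 (mod 209)


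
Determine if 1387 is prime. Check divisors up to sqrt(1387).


1387 / 19 = 73 (exact division)
1387 is NOT prime.

No, 1387 is not prime


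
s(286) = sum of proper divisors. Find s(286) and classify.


Proper divisors: 1, 2, 11, 13, 22, 26, 143
Sum = 1 + 2 + 11 + 13 + 22 + 26 + 143 = 218
218 < 286 → deficient

s(286) = 218 (deficient)


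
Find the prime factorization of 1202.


1202 / 2 = 601
601 / 601 = 1
1202 = 2 × 601


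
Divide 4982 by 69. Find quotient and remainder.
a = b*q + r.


4982 = 69 * 72 + 14
Check: 4968 + 14 = 4982

q = 72, r = 14


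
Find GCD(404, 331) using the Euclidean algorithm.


404 = 1 * 331 + 73
331 = 4 * 73 + 39
73 = 1 * 39 + 34
39 = 1 * 34 + 5
34 = 6 * 5 + 4
5 = 1 * 4 + 1
4 = 4 * 1 + 0
GCD = 1


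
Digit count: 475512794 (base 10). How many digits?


475512794 has 9 digits in base 10
floor(log10(475512794)) + 1 = floor(8.6772) + 1 = 9

9 digits (base 10)


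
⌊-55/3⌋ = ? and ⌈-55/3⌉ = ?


-55/3 = -18.3333
floor = -19
ceil = -18

floor = -19, ceil = -18


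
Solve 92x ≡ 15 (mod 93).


GCD(92, 93) = 1, unique solution
a^(-1) mod 93 = 92
x = 92 * 15 mod 93 = 78

x ≡ 78 (mod 93)


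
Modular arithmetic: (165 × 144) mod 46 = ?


165 × 144 = 23760
23760 mod 46 = 24


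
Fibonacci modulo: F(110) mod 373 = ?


F(k) mod 373 for k=1..110:
1, 1, 2, 3, 5, 8, 13, 21, 34, 55, 89, 144, 233, 4, 237, 241, 105, 346, 78, 51, 129, 180, 309, 116, 52, 168, 220, 15, 235, 250, 112, 362, 101, 90, 191, 281, 99, 7, 106, 113, 219, 332, 178, 137, 315, 79, 21, 100, 121, 221, 342, 190, 159, 349, 135, 111, 246, 357, 230, 214, 71, 285, 356, 268, 251, 146, 24, 170, 194, 364, 185, 176, 361, 164, 152, 316, 95, 38, 133, 171, 304, 102, 33, 135, 168, 303, 98, 28, 126, 154, 280, 61, 341, 29, 370, 26, 23, 49, 72, 121, 193, 314, 134, 75, 209, 284, 120, 31, 151, 182
F(110) mod 373 = 182


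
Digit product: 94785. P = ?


9 × 4 × 7 × 8 × 5 = 10080


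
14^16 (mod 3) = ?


14^1 mod 3 = 2
14^2 mod 3 = 1
14^3 mod 3 = 2
14^4 mod 3 = 1
14^5 mod 3 = 2
14^6 mod 3 = 1
14^7 mod 3 = 2
14^8 mod 3 = 1
14^9 mod 3 = 2
14^10 mod 3 = 1
14^11 mod 3 = 2
14^12 mod 3 = 1
14^13 mod 3 = 2
14^14 mod 3 = 1
14^15 mod 3 = 2
14^16 mod 3 = 1


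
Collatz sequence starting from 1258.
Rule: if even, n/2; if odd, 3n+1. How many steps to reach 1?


1258 → 629 → 1888 → 944 → 472 → 236 → 118 → 59 → 178 → 89 → 268 → 134 → 67 → 202 → 101 → 304 → 152 → 76 → 38 → 19 → 58 → 29 → 88 → 44 → 22 → 11 → 34 → 17 → 52 → 26 → 13 → 40 → 20 → 10 → 5 → 16 → 8 → 4 → 2 → 1
Total steps = 39

39 steps


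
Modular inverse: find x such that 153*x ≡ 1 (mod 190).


Use the extended Euclidean algorithm on (190, 153); each row r = 190*s + 153*t:
r=190, s=1, t=0
r=153, s=0, t=1
q=1: r=37, s=1, t=-1   [190*(1) + 153*(-1) = 37]
q=4: r=5, s=-4, t=5   [190*(-4) + 153*(5) = 5]
q=7: r=2, s=29, t=-36   [190*(29) + 153*(-36) = 2]
q=2: r=1, s=-62, t=77   [190*(-62) + 153*(77) = 1]
q=2: r=0, s=153, t=-190   [190*(153) + 153*(-190) = 0]
GCD = 1 with t = 77, so 153*(77) ≡ 1 (mod 190)
Inverse = 77 mod 190 = 77
Check: 153 * 77 = 11781 ≡ 1 (mod 190)

153^(-1) ≡ 77 (mod 190)


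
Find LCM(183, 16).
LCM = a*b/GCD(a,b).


GCD(183, 16) = 1
LCM = 183*16/1 = 2928/1 = 2928

LCM = 2928


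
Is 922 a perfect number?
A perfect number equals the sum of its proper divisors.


Proper divisors of 922: 1, 2, 461
Sum = 1 + 2 + 461 = 464

No, 922 is not perfect (464 ≠ 922)


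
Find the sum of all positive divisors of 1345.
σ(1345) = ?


Divisors of 1345: 1, 5, 269, 1345
Sum = 1 + 5 + 269 + 1345 = 1620

σ(1345) = 1620


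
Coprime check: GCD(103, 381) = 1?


Euclidean algorithm:
381 = 3 * 103 + 72
103 = 1 * 72 + 31
72 = 2 * 31 + 10
31 = 3 * 10 + 1
10 = 10 * 1 + 0
GCD(103, 381) = 1

Yes, coprime (GCD = 1)


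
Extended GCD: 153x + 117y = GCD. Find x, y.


Tabular extended Euclidean (each row: r = 153*s + 117*t):
r=153, s=1, t=0
r=117, s=0, t=1
q=1: r=36, s=1, t=-1   [153*(1) + 117*(-1) = 36]
q=3: r=9, s=-3, t=4   [153*(-3) + 117*(4) = 9]
q=4: r=0, s=13, t=-17   [153*(13) + 117*(-17) = 0]
GCD = 9; from the row with r=9: x=-3, y=4
Check: 153*(-3) + 117*(4) = -459 + 468 = 9

GCD = 9, x = -3, y = 4


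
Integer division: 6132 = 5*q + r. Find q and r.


6132 = 5 * 1226 + 2
Check: 6130 + 2 = 6132

q = 1226, r = 2


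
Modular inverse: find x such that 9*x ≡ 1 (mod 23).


Use the extended Euclidean algorithm on (23, 9); each row r = 23*s + 9*t:
r=23, s=1, t=0
r=9, s=0, t=1
q=2: r=5, s=1, t=-2   [23*(1) + 9*(-2) = 5]
q=1: r=4, s=-1, t=3   [23*(-1) + 9*(3) = 4]
q=1: r=1, s=2, t=-5   [23*(2) + 9*(-5) = 1]
q=4: r=0, s=-9, t=23   [23*(-9) + 9*(23) = 0]
GCD = 1 with t = -5, so 9*(-5) ≡ 1 (mod 23)
Inverse = -5 mod 23 = 18
Check: 9 * 18 = 162 ≡ 1 (mod 23)

9^(-1) ≡ 18 (mod 23)


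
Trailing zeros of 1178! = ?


floor(1178/5) = 235
floor(1178/25) = 47
floor(1178/125) = 9
floor(1178/625) = 1
Total = 292

292 trailing zeros


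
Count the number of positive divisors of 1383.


1383 = 3^1 × 461^1
d(1383) = (1+1) × (1+1) = 4

4 divisors


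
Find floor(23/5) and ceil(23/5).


23/5 = 4.6000
floor = 4
ceil = 5

floor = 4, ceil = 5


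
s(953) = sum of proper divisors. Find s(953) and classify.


Proper divisors: 1
Sum = 1 = 1
1 < 953 → deficient

s(953) = 1 (deficient)


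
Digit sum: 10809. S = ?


1 + 0 + 8 + 0 + 9 = 18


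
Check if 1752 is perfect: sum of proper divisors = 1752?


Proper divisors of 1752: 1, 2, 3, 4, 6, 8, 12, 24, 73, 146, 219, 292, 438, 584, 876
Sum = 1 + 2 + 3 + 4 + 6 + 8 + 12 + 24 + 73 + 146 + 219 + 292 + 438 + 584 + 876 = 2688

No, 1752 is not perfect (2688 ≠ 1752)


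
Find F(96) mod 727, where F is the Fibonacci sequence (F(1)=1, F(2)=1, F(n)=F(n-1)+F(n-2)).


F(k) mod 727 for k=1..96:
1, 1, 2, 3, 5, 8, 13, 21, 34, 55, 89, 144, 233, 377, 610, 260, 143, 403, 546, 222, 41, 263, 304, 567, 144, 711, 128, 112, 240, 352, 592, 217, 82, 299, 381, 680, 334, 287, 621, 181, 75, 256, 331, 587, 191, 51, 242, 293, 535, 101, 636, 10, 646, 656, 575, 504, 352, 129, 481, 610, 364, 247, 611, 131, 15, 146, 161, 307, 468, 48, 516, 564, 353, 190, 543, 6, 549, 555, 377, 205, 582, 60, 642, 702, 617, 592, 482, 347, 102, 449, 551, 273, 97, 370, 467, 110
F(96) mod 727 = 110


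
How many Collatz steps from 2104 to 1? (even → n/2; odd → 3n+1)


2104 → 1052 → 526 → 263 → 790 → 395 → 1186 → 593 → 1780 → 890 → 445 → 1336 → 668 → 334 → 167 → 502 → 251 → 754 → 377 → 1132 → 566 → 283 → 850 → 425 → 1276 → 638 → 319 → 958 → 479 → 1438 → 719 → 2158 → 1079 → 3238 → 1619 → 4858 → 2429 → 7288 → 3644 → 1822 → 911 → 2734 → 1367 → 4102 → 2051 → 6154 → 3077 → 9232 → 4616 → 2308 → 1154 → 577 → 1732 → 866 → 433 → 1300 → 650 → 325 → 976 → 488 → 244 → 122 → 61 → 184 → 92 → 46 → 23 → 70 → 35 → 106 → 53 → 160 → 80 → 40 → 20 → 10 → 5 → 16 → 8 → 4 → 2 → 1
Total steps = 81

81 steps


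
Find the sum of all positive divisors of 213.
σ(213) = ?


Divisors of 213: 1, 3, 71, 213
Sum = 1 + 3 + 71 + 213 = 288

σ(213) = 288


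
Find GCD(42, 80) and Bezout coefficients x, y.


Tabular extended Euclidean (each row: r = 42*s + 80*t):
r=42, s=1, t=0
r=80, s=0, t=1
q=0: r=42, s=1, t=0   [42*(1) + 80*(0) = 42]
q=1: r=38, s=-1, t=1   [42*(-1) + 80*(1) = 38]
q=1: r=4, s=2, t=-1   [42*(2) + 80*(-1) = 4]
q=9: r=2, s=-19, t=10   [42*(-19) + 80*(10) = 2]
q=2: r=0, s=40, t=-21   [42*(40) + 80*(-21) = 0]
GCD = 2; from the row with r=2: x=-19, y=10
Check: 42*(-19) + 80*(10) = -798 + 800 = 2

GCD = 2, x = -19, y = 10


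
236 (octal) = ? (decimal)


236 (base 8) = 158 (decimal)
158 (decimal) = 158 (base 10)


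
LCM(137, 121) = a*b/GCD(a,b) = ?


GCD(137, 121) = 1
LCM = 137*121/1 = 16577/1 = 16577

LCM = 16577


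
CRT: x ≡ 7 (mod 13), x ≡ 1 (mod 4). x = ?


M = 13*4 = 52
M1 = M/13 = 4, M2 = M/4 = 13
M1^(-1) mod 13 = 10, M2^(-1) mod 4 = 1
x = 7*4*10 + 1*13*1 = 293
293 mod 52 = 33
Check: 33 mod 13 = 7 ✓, 33 mod 4 = 1 ✓

x ≡ 33 (mod 52)


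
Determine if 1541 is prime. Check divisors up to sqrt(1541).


1541 / 23 = 67 (exact division)
1541 is NOT prime.

No, 1541 is not prime


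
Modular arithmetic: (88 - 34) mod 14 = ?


88 - 34 = 54
54 mod 14 = 12


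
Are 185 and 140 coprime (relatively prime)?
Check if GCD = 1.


Euclidean algorithm:
185 = 1 * 140 + 45
140 = 3 * 45 + 5
45 = 9 * 5 + 0
GCD(185, 140) = 5

No, not coprime (GCD = 5)


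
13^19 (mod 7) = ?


13^1 mod 7 = 6
13^2 mod 7 = 1
13^3 mod 7 = 6
13^4 mod 7 = 1
13^5 mod 7 = 6
13^6 mod 7 = 1
13^7 mod 7 = 6
13^8 mod 7 = 1
13^9 mod 7 = 6
13^10 mod 7 = 1
13^11 mod 7 = 6
13^12 mod 7 = 1
13^13 mod 7 = 6
13^14 mod 7 = 1
13^15 mod 7 = 6
13^16 mod 7 = 1
13^17 mod 7 = 6
13^18 mod 7 = 1
13^19 mod 7 = 6


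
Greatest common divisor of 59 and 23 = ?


59 = 2 * 23 + 13
23 = 1 * 13 + 10
13 = 1 * 10 + 3
10 = 3 * 3 + 1
3 = 3 * 1 + 0
GCD = 1


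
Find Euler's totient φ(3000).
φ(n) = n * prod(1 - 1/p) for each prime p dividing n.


3000 = 2^3 × 3 × 5^3
Prime factors: 2, 3, 5
φ(3000) = 3000 × (1-1/2) × (1-1/3) × (1-1/5)
= 3000 × 1/2 × 2/3 × 4/5 = 800

φ(3000) = 800


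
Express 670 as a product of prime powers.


670 / 2 = 335
335 / 5 = 67
67 / 67 = 1
670 = 2 × 5 × 67


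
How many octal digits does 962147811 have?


962147811 in base 8 = 7126232743
Number of digits = 10

10 digits (base 8)


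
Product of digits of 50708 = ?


5 × 0 × 7 × 0 × 8 = 0


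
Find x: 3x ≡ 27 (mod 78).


GCD(3, 78) = 3 divides 27
Divide: 1x ≡ 9 (mod 26)
x ≡ 9 (mod 26)


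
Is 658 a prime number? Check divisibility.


658 / 2 = 329 (exact division)
658 is NOT prime.

No, 658 is not prime


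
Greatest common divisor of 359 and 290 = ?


359 = 1 * 290 + 69
290 = 4 * 69 + 14
69 = 4 * 14 + 13
14 = 1 * 13 + 1
13 = 13 * 1 + 0
GCD = 1


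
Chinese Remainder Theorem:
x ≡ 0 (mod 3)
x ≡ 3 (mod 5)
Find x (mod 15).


M = 3*5 = 15
M1 = M/3 = 5, M2 = M/5 = 3
M1^(-1) mod 3 = 2, M2^(-1) mod 5 = 2
x = 0*5*2 + 3*3*2 = 18
18 mod 15 = 3
Check: 3 mod 3 = 0 ✓, 3 mod 5 = 3 ✓

x ≡ 3 (mod 15)


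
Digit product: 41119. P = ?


4 × 1 × 1 × 1 × 9 = 36


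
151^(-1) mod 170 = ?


Use the extended Euclidean algorithm on (170, 151); each row r = 170*s + 151*t:
r=170, s=1, t=0
r=151, s=0, t=1
q=1: r=19, s=1, t=-1   [170*(1) + 151*(-1) = 19]
q=7: r=18, s=-7, t=8   [170*(-7) + 151*(8) = 18]
q=1: r=1, s=8, t=-9   [170*(8) + 151*(-9) = 1]
q=18: r=0, s=-151, t=170   [170*(-151) + 151*(170) = 0]
GCD = 1 with t = -9, so 151*(-9) ≡ 1 (mod 170)
Inverse = -9 mod 170 = 161
Check: 151 * 161 = 24311 ≡ 1 (mod 170)

151^(-1) ≡ 161 (mod 170)


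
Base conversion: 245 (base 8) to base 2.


245 (base 8) = 165 (decimal)
165 (decimal) = 10100101 (base 2)


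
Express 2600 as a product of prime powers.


2600 / 2 = 1300
1300 / 2 = 650
650 / 2 = 325
325 / 5 = 65
65 / 5 = 13
13 / 13 = 1
2600 = 2^3 × 5^2 × 13


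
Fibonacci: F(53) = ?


Sequence: 1, 1, 2, 3, 5, 8, 13, 21, 34, 55, 89, 144, 233, 377, 610, 987, 1597, 2584, 4181, 6765, 10946, 17711, 28657, 46368, 75025, 121393, 196418, 317811, 514229, 832040, 1346269, 2178309, 3524578, 5702887, 9227465, 14930352, 24157817, 39088169, 63245986, 102334155, 165580141, 267914296, 433494437, 701408733, 1134903170, 1836311903, 2971215073, 4807526976, 7778742049, 12586269025, 20365011074, 32951280099, 53316291173
F(53) = 53316291173


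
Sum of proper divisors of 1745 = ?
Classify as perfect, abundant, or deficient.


Proper divisors: 1, 5, 349
Sum = 1 + 5 + 349 = 355
355 < 1745 → deficient

s(1745) = 355 (deficient)


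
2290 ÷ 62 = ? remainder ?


2290 = 62 * 36 + 58
Check: 2232 + 58 = 2290

q = 36, r = 58


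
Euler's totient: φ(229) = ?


229 = 229
Prime factors: 229
φ(229) = 229 × (1-1/229)
= 229 × 228/229 = 228

φ(229) = 228


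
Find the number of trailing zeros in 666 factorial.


floor(666/5) = 133
floor(666/25) = 26
floor(666/125) = 5
floor(666/625) = 1
Total = 165

165 trailing zeros


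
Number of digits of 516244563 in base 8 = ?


516244563 in base 8 = 3661242123
Number of digits = 10

10 digits (base 8)


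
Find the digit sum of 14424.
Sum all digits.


1 + 4 + 4 + 2 + 4 = 15


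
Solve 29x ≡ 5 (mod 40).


GCD(29, 40) = 1, unique solution
a^(-1) mod 40 = 29
x = 29 * 5 mod 40 = 25

x ≡ 25 (mod 40)


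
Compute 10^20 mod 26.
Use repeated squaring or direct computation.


10^1 mod 26 = 10
10^2 mod 26 = 22
10^3 mod 26 = 12
10^4 mod 26 = 16
10^5 mod 26 = 4
10^6 mod 26 = 14
10^7 mod 26 = 10
10^8 mod 26 = 22
10^9 mod 26 = 12
10^10 mod 26 = 16
10^11 mod 26 = 4
10^12 mod 26 = 14
10^13 mod 26 = 10
10^14 mod 26 = 22
10^15 mod 26 = 12
10^16 mod 26 = 16
10^17 mod 26 = 4
10^18 mod 26 = 14
10^19 mod 26 = 10
10^20 mod 26 = 22


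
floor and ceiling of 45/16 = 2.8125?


45/16 = 2.8125
floor = 2
ceil = 3

floor = 2, ceil = 3


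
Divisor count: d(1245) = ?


1245 = 3^1 × 5^1 × 83^1
d(1245) = (1+1) × (1+1) × (1+1) = 8

8 divisors


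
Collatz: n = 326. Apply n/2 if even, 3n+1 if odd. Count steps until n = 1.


326 → 163 → 490 → 245 → 736 → 368 → 184 → 92 → 46 → 23 → 70 → 35 → 106 → 53 → 160 → 80 → 40 → 20 → 10 → 5 → 16 → 8 → 4 → 2 → 1
Total steps = 24

24 steps


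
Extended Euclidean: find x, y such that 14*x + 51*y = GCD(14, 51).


Tabular extended Euclidean (each row: r = 14*s + 51*t):
r=14, s=1, t=0
r=51, s=0, t=1
q=0: r=14, s=1, t=0   [14*(1) + 51*(0) = 14]
q=3: r=9, s=-3, t=1   [14*(-3) + 51*(1) = 9]
q=1: r=5, s=4, t=-1   [14*(4) + 51*(-1) = 5]
q=1: r=4, s=-7, t=2   [14*(-7) + 51*(2) = 4]
q=1: r=1, s=11, t=-3   [14*(11) + 51*(-3) = 1]
q=4: r=0, s=-51, t=14   [14*(-51) + 51*(14) = 0]
GCD = 1; from the row with r=1: x=11, y=-3
Check: 14*(11) + 51*(-3) = 154 - 153 = 1

GCD = 1, x = 11, y = -3


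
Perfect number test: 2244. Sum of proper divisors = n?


Proper divisors of 2244: 1, 2, 3, 4, 6, 11, 12, 17, 22, 33, 34, 44, 51, 66, 68, 102, 132, 187, 204, 374, 561, 748, 1122
Sum = 1 + 2 + 3 + 4 + 6 + 11 + 12 + 17 + 22 + 33 + 34 + 44 + 51 + 66 + 68 + 102 + 132 + 187 + 204 + 374 + 561 + 748 + 1122 = 3804

No, 2244 is not perfect (3804 ≠ 2244)


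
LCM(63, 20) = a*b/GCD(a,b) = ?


GCD(63, 20) = 1
LCM = 63*20/1 = 1260/1 = 1260

LCM = 1260


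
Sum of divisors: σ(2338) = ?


Divisors of 2338: 1, 2, 7, 14, 167, 334, 1169, 2338
Sum = 1 + 2 + 7 + 14 + 167 + 334 + 1169 + 2338 = 4032

σ(2338) = 4032


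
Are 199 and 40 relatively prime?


Euclidean algorithm:
199 = 4 * 40 + 39
40 = 1 * 39 + 1
39 = 39 * 1 + 0
GCD(199, 40) = 1

Yes, coprime (GCD = 1)


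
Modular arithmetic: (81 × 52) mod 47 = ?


81 × 52 = 4212
4212 mod 47 = 29


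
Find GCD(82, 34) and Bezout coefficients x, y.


Tabular extended Euclidean (each row: r = 82*s + 34*t):
r=82, s=1, t=0
r=34, s=0, t=1
q=2: r=14, s=1, t=-2   [82*(1) + 34*(-2) = 14]
q=2: r=6, s=-2, t=5   [82*(-2) + 34*(5) = 6]
q=2: r=2, s=5, t=-12   [82*(5) + 34*(-12) = 2]
q=3: r=0, s=-17, t=41   [82*(-17) + 34*(41) = 0]
GCD = 2; from the row with r=2: x=5, y=-12
Check: 82*(5) + 34*(-12) = 410 - 408 = 2

GCD = 2, x = 5, y = -12


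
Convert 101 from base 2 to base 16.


101 (base 2) = 5 (decimal)
5 (decimal) = 5 (base 16)


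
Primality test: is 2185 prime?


2185 / 5 = 437 (exact division)
2185 is NOT prime.

No, 2185 is not prime


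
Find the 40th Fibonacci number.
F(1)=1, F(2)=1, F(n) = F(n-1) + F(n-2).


Sequence: 1, 1, 2, 3, 5, 8, 13, 21, 34, 55, 89, 144, 233, 377, 610, 987, 1597, 2584, 4181, 6765, 10946, 17711, 28657, 46368, 75025, 121393, 196418, 317811, 514229, 832040, 1346269, 2178309, 3524578, 5702887, 9227465, 14930352, 24157817, 39088169, 63245986, 102334155
F(40) = 102334155


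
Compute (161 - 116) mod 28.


161 - 116 = 45
45 mod 28 = 17


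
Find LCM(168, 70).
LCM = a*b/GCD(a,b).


GCD(168, 70) = 14
LCM = 168*70/14 = 11760/14 = 840

LCM = 840


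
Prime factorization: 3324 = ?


3324 / 2 = 1662
1662 / 2 = 831
831 / 3 = 277
277 / 277 = 1
3324 = 2^2 × 3 × 277


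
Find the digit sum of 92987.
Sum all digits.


9 + 2 + 9 + 8 + 7 = 35


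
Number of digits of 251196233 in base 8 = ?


251196233 in base 8 = 1676171511
Number of digits = 10

10 digits (base 8)


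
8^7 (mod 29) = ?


8^1 mod 29 = 8
8^2 mod 29 = 6
8^3 mod 29 = 19
8^4 mod 29 = 7
8^5 mod 29 = 27
8^6 mod 29 = 13
8^7 mod 29 = 17


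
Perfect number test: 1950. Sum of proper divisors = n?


Proper divisors of 1950: 1, 2, 3, 5, 6, 10, 13, 15, 25, 26, 30, 39, 50, 65, 75, 78, 130, 150, 195, 325, 390, 650, 975
Sum = 1 + 2 + 3 + 5 + 6 + 10 + 13 + 15 + 25 + 26 + 30 + 39 + 50 + 65 + 75 + 78 + 130 + 150 + 195 + 325 + 390 + 650 + 975 = 3258

No, 1950 is not perfect (3258 ≠ 1950)


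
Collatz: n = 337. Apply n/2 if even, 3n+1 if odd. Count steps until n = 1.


337 → 1012 → 506 → 253 → 760 → 380 → 190 → 95 → 286 → 143 → 430 → 215 → 646 → 323 → 970 → 485 → 1456 → 728 → 364 → 182 → 91 → 274 → 137 → 412 → 206 → 103 → 310 → 155 → 466 → 233 → 700 → 350 → 175 → 526 → 263 → 790 → 395 → 1186 → 593 → 1780 → 890 → 445 → 1336 → 668 → 334 → 167 → 502 → 251 → 754 → 377 → 1132 → 566 → 283 → 850 → 425 → 1276 → 638 → 319 → 958 → 479 → 1438 → 719 → 2158 → 1079 → 3238 → 1619 → 4858 → 2429 → 7288 → 3644 → 1822 → 911 → 2734 → 1367 → 4102 → 2051 → 6154 → 3077 → 9232 → 4616 → 2308 → 1154 → 577 → 1732 → 866 → 433 → 1300 → 650 → 325 → 976 → 488 → 244 → 122 → 61 → 184 → 92 → 46 → 23 → 70 → 35 → 106 → 53 → 160 → 80 → 40 → 20 → 10 → 5 → 16 → 8 → 4 → 2 → 1
Total steps = 112

112 steps


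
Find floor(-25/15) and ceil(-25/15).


-25/15 = -1.6667
floor = -2
ceil = -1

floor = -2, ceil = -1


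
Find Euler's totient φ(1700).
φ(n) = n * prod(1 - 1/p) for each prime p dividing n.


1700 = 2^2 × 5^2 × 17
Prime factors: 2, 5, 17
φ(1700) = 1700 × (1-1/2) × (1-1/5) × (1-1/17)
= 1700 × 1/2 × 4/5 × 16/17 = 640

φ(1700) = 640


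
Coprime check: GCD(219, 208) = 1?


Euclidean algorithm:
219 = 1 * 208 + 11
208 = 18 * 11 + 10
11 = 1 * 10 + 1
10 = 10 * 1 + 0
GCD(219, 208) = 1

Yes, coprime (GCD = 1)


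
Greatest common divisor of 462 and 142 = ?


462 = 3 * 142 + 36
142 = 3 * 36 + 34
36 = 1 * 34 + 2
34 = 17 * 2 + 0
GCD = 2


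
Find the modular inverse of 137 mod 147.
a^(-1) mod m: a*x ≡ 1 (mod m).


Use the extended Euclidean algorithm on (147, 137); each row r = 147*s + 137*t:
r=147, s=1, t=0
r=137, s=0, t=1
q=1: r=10, s=1, t=-1   [147*(1) + 137*(-1) = 10]
q=13: r=7, s=-13, t=14   [147*(-13) + 137*(14) = 7]
q=1: r=3, s=14, t=-15   [147*(14) + 137*(-15) = 3]
q=2: r=1, s=-41, t=44   [147*(-41) + 137*(44) = 1]
q=3: r=0, s=137, t=-147   [147*(137) + 137*(-147) = 0]
GCD = 1 with t = 44, so 137*(44) ≡ 1 (mod 147)
Inverse = 44 mod 147 = 44
Check: 137 * 44 = 6028 ≡ 1 (mod 147)

137^(-1) ≡ 44 (mod 147)
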